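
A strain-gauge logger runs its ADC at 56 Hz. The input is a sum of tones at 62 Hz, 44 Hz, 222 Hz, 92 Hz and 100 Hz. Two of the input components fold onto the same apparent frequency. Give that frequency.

12 Hz

fs/2 = 28 Hz.
62 Hz mod fs = 6 Hz.
6 Hz ≤ fs/2 = 28 Hz, appears at 6 Hz.
44 Hz > fs/2 = 28 Hz, folds to fs − 44 Hz = 12 Hz.
222 Hz mod fs = 54 Hz.
54 Hz > fs/2 = 28 Hz, folds to fs − 54 Hz = 2 Hz.
92 Hz mod fs = 36 Hz.
36 Hz > fs/2 = 28 Hz, folds to fs − 36 Hz = 20 Hz.
100 Hz mod fs = 44 Hz.
44 Hz > fs/2 = 28 Hz, folds to fs − 44 Hz = 12 Hz.
44 Hz and 100 Hz both map to 12 Hz.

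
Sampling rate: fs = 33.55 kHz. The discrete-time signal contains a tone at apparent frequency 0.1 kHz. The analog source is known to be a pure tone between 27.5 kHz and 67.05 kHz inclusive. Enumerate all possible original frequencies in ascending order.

Frequencies that alias to 0.1 kHz are k·fs ± 0.1 kHz for integer k ≥ 0.
k=0: 0.1 kHz.
k=1: 33.45 kHz, 33.65 kHz.
k=2: 67 kHz, 67.2 kHz.
k=3: 100.55 kHz, 100.75 kHz.
Within [27.5 kHz, 67.05 kHz]: 33.45 kHz, 33.65 kHz, 67 kHz.

33.45 kHz, 33.65 kHz, 67 kHz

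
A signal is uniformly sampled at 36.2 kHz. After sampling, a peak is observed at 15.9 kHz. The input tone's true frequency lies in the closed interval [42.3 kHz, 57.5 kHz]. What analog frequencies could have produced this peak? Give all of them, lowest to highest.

52.1 kHz, 56.5 kHz

Frequencies that alias to 15.9 kHz are k·fs ± 15.9 kHz for integer k ≥ 0.
k=0: 15.9 kHz.
k=1: 20.3 kHz, 52.1 kHz.
k=2: 56.5 kHz, 88.3 kHz.
k=3: 92.7 kHz, 124.5 kHz.
Within [42.3 kHz, 57.5 kHz]: 52.1 kHz, 56.5 kHz.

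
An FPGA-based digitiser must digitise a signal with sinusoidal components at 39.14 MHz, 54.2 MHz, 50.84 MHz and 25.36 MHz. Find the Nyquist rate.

Highest-frequency component: 54.2 MHz.
Nyquist rate = 2 × 54.2 MHz = 108.4 MHz.

108.4 MHz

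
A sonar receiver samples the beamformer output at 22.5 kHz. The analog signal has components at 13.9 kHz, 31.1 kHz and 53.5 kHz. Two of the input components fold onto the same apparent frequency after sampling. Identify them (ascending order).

13.9 kHz, 31.1 kHz

fs/2 = 11.25 kHz.
13.9 kHz > fs/2 = 11.25 kHz, folds to fs − 13.9 kHz = 8.6 kHz.
31.1 kHz mod fs = 8.6 kHz.
8.6 kHz ≤ fs/2 = 11.25 kHz, appears at 8.6 kHz.
53.5 kHz mod fs = 8.5 kHz.
8.5 kHz ≤ fs/2 = 11.25 kHz, appears at 8.5 kHz.
13.9 kHz and 31.1 kHz both map to 8.6 kHz.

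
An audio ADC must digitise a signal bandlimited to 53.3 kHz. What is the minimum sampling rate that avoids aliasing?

Nyquist rate = 2 × 53.3 kHz = 106.6 kHz.

106.6 kHz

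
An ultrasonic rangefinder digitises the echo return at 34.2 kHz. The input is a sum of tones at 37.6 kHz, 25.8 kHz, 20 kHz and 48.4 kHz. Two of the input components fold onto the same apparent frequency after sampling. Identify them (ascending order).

20 kHz, 48.4 kHz

fs/2 = 17.1 kHz.
37.6 kHz mod fs = 3.4 kHz.
3.4 kHz ≤ fs/2 = 17.1 kHz, appears at 3.4 kHz.
25.8 kHz > fs/2 = 17.1 kHz, folds to fs − 25.8 kHz = 8.4 kHz.
20 kHz > fs/2 = 17.1 kHz, folds to fs − 20 kHz = 14.2 kHz.
48.4 kHz mod fs = 14.2 kHz.
14.2 kHz ≤ fs/2 = 17.1 kHz, appears at 14.2 kHz.
20 kHz and 48.4 kHz both map to 14.2 kHz.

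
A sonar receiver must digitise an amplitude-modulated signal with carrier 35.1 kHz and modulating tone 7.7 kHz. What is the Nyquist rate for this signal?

AM sidebands sit at fc ± fm = 27.4 kHz and 42.8 kHz.
Highest-frequency component: 42.8 kHz.
Nyquist rate = 2 × 42.8 kHz = 85.6 kHz.

85.6 kHz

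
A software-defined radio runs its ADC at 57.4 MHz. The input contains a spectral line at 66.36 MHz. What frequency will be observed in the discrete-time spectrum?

66.36 MHz mod fs = 8.96 MHz.
8.96 MHz ≤ fs/2 = 28.7 MHz, appears at 8.96 MHz.

8.96 MHz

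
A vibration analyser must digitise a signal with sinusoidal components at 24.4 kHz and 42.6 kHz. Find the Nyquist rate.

85.2 kHz

Highest-frequency component: 42.6 kHz.
Nyquist rate = 2 × 42.6 kHz = 85.2 kHz.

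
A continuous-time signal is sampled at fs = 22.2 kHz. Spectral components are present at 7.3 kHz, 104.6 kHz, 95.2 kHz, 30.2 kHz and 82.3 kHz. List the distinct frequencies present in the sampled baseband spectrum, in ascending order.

6.4 kHz, 6.5 kHz, 7.3 kHz, 8 kHz

fs/2 = 11.1 kHz.
7.3 kHz ≤ fs/2 = 11.1 kHz, passes unchanged.
104.6 kHz mod fs = 15.8 kHz.
15.8 kHz > fs/2 = 11.1 kHz, folds to fs − 15.8 kHz = 6.4 kHz.
95.2 kHz mod fs = 6.4 kHz.
6.4 kHz ≤ fs/2 = 11.1 kHz, appears at 6.4 kHz.
30.2 kHz mod fs = 8 kHz.
8 kHz ≤ fs/2 = 11.1 kHz, appears at 8 kHz.
82.3 kHz mod fs = 15.7 kHz.
15.7 kHz > fs/2 = 11.1 kHz, folds to fs − 15.7 kHz = 6.5 kHz.
Distinct values: {6.4 kHz, 6.5 kHz, 7.3 kHz, 8 kHz}.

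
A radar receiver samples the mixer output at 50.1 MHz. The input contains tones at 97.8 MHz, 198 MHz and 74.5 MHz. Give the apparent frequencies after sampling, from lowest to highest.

fs/2 = 25.05 MHz.
97.8 MHz mod fs = 47.7 MHz.
47.7 MHz > fs/2 = 25.05 MHz, folds to fs − 47.7 MHz = 2.4 MHz.
198 MHz mod fs = 47.7 MHz.
47.7 MHz > fs/2 = 25.05 MHz, folds to fs − 47.7 MHz = 2.4 MHz.
74.5 MHz mod fs = 24.4 MHz.
24.4 MHz ≤ fs/2 = 25.05 MHz, appears at 24.4 MHz.
Distinct values: {2.4 MHz, 24.4 MHz}.

2.4 MHz, 24.4 MHz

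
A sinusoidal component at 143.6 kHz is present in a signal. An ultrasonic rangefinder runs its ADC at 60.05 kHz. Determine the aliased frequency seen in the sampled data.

23.5 kHz

143.6 kHz mod fs = 23.5 kHz.
23.5 kHz ≤ fs/2 = 30.025 kHz, appears at 23.5 kHz.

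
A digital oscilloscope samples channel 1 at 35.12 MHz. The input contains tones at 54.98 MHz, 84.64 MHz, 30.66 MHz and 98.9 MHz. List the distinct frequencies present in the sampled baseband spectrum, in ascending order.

fs/2 = 17.56 MHz.
54.98 MHz mod fs = 19.86 MHz.
19.86 MHz > fs/2 = 17.56 MHz, folds to fs − 19.86 MHz = 15.26 MHz.
84.64 MHz mod fs = 14.4 MHz.
14.4 MHz ≤ fs/2 = 17.56 MHz, appears at 14.4 MHz.
30.66 MHz > fs/2 = 17.56 MHz, folds to fs − 30.66 MHz = 4.46 MHz.
98.9 MHz mod fs = 28.66 MHz.
28.66 MHz > fs/2 = 17.56 MHz, folds to fs − 28.66 MHz = 6.46 MHz.
Distinct values: {4.46 MHz, 6.46 MHz, 14.4 MHz, 15.26 MHz}.

4.46 MHz, 6.46 MHz, 14.4 MHz, 15.26 MHz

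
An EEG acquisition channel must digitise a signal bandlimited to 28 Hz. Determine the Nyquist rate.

56 Hz

Nyquist rate = 2 × 28 Hz = 56 Hz.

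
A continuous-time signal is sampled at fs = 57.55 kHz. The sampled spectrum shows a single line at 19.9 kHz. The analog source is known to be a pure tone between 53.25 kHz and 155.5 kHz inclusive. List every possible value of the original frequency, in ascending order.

77.45 kHz, 95.2 kHz, 135 kHz, 152.75 kHz

Frequencies that alias to 19.9 kHz are k·fs ± 19.9 kHz for integer k ≥ 0.
k=0: 19.9 kHz.
k=1: 37.65 kHz, 77.45 kHz.
k=2: 95.2 kHz, 135 kHz.
k=3: 152.75 kHz, 192.55 kHz.
k=4: 210.3 kHz, 250.1 kHz.
Within [53.25 kHz, 155.5 kHz]: 77.45 kHz, 95.2 kHz, 135 kHz, 152.75 kHz.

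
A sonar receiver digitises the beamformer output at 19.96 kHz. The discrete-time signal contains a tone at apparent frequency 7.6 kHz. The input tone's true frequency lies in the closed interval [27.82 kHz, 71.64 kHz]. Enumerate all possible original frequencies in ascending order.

32.32 kHz, 47.52 kHz, 52.28 kHz, 67.48 kHz

Frequencies that alias to 7.6 kHz are k·fs ± 7.6 kHz for integer k ≥ 0.
k=0: 7.6 kHz.
k=1: 12.36 kHz, 27.56 kHz.
k=2: 32.32 kHz, 47.52 kHz.
k=3: 52.28 kHz, 67.48 kHz.
k=4: 72.24 kHz, 87.44 kHz.
Within [27.82 kHz, 71.64 kHz]: 32.32 kHz, 47.52 kHz, 52.28 kHz, 67.48 kHz.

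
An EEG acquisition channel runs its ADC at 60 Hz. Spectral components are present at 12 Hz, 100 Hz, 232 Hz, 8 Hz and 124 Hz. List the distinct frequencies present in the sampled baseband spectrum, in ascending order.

4 Hz, 8 Hz, 12 Hz, 20 Hz

fs/2 = 30 Hz.
12 Hz ≤ fs/2 = 30 Hz, passes unchanged.
100 Hz mod fs = 40 Hz.
40 Hz > fs/2 = 30 Hz, folds to fs − 40 Hz = 20 Hz.
232 Hz mod fs = 52 Hz.
52 Hz > fs/2 = 30 Hz, folds to fs − 52 Hz = 8 Hz.
8 Hz ≤ fs/2 = 30 Hz, passes unchanged.
124 Hz mod fs = 4 Hz.
4 Hz ≤ fs/2 = 30 Hz, appears at 4 Hz.
Distinct values: {4 Hz, 8 Hz, 12 Hz, 20 Hz}.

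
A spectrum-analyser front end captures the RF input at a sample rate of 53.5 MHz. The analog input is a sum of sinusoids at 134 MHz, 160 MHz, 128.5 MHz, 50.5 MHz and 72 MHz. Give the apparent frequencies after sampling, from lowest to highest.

fs/2 = 26.75 MHz.
134 MHz mod fs = 27 MHz.
27 MHz > fs/2 = 26.75 MHz, folds to fs − 27 MHz = 26.5 MHz.
160 MHz mod fs = 53 MHz.
53 MHz > fs/2 = 26.75 MHz, folds to fs − 53 MHz = 0.5 MHz.
128.5 MHz mod fs = 21.5 MHz.
21.5 MHz ≤ fs/2 = 26.75 MHz, appears at 21.5 MHz.
50.5 MHz > fs/2 = 26.75 MHz, folds to fs − 50.5 MHz = 3 MHz.
72 MHz mod fs = 18.5 MHz.
18.5 MHz ≤ fs/2 = 26.75 MHz, appears at 18.5 MHz.
Distinct values: {0.5 MHz, 3 MHz, 18.5 MHz, 21.5 MHz, 26.5 MHz}.

0.5 MHz, 3 MHz, 18.5 MHz, 21.5 MHz, 26.5 MHz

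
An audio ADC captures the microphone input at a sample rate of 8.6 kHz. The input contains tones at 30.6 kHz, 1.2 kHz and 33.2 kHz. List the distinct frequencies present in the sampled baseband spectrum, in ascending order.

fs/2 = 4.3 kHz.
30.6 kHz mod fs = 4.8 kHz.
4.8 kHz > fs/2 = 4.3 kHz, folds to fs − 4.8 kHz = 3.8 kHz.
1.2 kHz ≤ fs/2 = 4.3 kHz, passes unchanged.
33.2 kHz mod fs = 7.4 kHz.
7.4 kHz > fs/2 = 4.3 kHz, folds to fs − 7.4 kHz = 1.2 kHz.
Distinct values: {1.2 kHz, 3.8 kHz}.

1.2 kHz, 3.8 kHz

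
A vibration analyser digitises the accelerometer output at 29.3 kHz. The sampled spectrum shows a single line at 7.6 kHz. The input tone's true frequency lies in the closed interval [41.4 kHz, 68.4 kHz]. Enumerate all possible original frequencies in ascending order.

51 kHz, 66.2 kHz

Frequencies that alias to 7.6 kHz are k·fs ± 7.6 kHz for integer k ≥ 0.
k=0: 7.6 kHz.
k=1: 21.7 kHz, 36.9 kHz.
k=2: 51 kHz, 66.2 kHz.
k=3: 80.3 kHz, 95.5 kHz.
Within [41.4 kHz, 68.4 kHz]: 51 kHz, 66.2 kHz.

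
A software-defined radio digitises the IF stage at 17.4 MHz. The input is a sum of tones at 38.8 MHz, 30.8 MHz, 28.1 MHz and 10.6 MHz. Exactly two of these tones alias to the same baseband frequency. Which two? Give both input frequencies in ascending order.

30.8 MHz, 38.8 MHz

fs/2 = 8.7 MHz.
38.8 MHz mod fs = 4 MHz.
4 MHz ≤ fs/2 = 8.7 MHz, appears at 4 MHz.
30.8 MHz mod fs = 13.4 MHz.
13.4 MHz > fs/2 = 8.7 MHz, folds to fs − 13.4 MHz = 4 MHz.
28.1 MHz mod fs = 10.7 MHz.
10.7 MHz > fs/2 = 8.7 MHz, folds to fs − 10.7 MHz = 6.7 MHz.
10.6 MHz > fs/2 = 8.7 MHz, folds to fs − 10.6 MHz = 6.8 MHz.
30.8 MHz and 38.8 MHz both map to 4 MHz.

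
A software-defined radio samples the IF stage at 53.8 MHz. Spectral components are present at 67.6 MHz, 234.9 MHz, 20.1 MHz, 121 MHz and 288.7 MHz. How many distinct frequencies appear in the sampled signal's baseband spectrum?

fs/2 = 26.9 MHz.
67.6 MHz mod fs = 13.8 MHz.
13.8 MHz ≤ fs/2 = 26.9 MHz, appears at 13.8 MHz.
234.9 MHz mod fs = 19.7 MHz.
19.7 MHz ≤ fs/2 = 26.9 MHz, appears at 19.7 MHz.
20.1 MHz ≤ fs/2 = 26.9 MHz, passes unchanged.
121 MHz mod fs = 13.4 MHz.
13.4 MHz ≤ fs/2 = 26.9 MHz, appears at 13.4 MHz.
288.7 MHz mod fs = 19.7 MHz.
19.7 MHz ≤ fs/2 = 26.9 MHz, appears at 19.7 MHz.
Distinct values: {13.4 MHz, 13.8 MHz, 19.7 MHz, 20.1 MHz} → 4.

4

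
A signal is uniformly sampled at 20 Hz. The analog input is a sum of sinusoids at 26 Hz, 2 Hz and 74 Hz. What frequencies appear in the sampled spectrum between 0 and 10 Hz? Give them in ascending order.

2 Hz, 6 Hz

fs/2 = 10 Hz.
26 Hz mod fs = 6 Hz.
6 Hz ≤ fs/2 = 10 Hz, appears at 6 Hz.
2 Hz ≤ fs/2 = 10 Hz, passes unchanged.
74 Hz mod fs = 14 Hz.
14 Hz > fs/2 = 10 Hz, folds to fs − 14 Hz = 6 Hz.
Distinct values: {2 Hz, 6 Hz}.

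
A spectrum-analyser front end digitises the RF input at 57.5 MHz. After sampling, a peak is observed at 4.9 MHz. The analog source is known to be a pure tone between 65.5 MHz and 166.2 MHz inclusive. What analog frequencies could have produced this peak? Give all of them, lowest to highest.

Frequencies that alias to 4.9 MHz are k·fs ± 4.9 MHz for integer k ≥ 0.
k=0: 4.9 MHz.
k=1: 52.6 MHz, 62.4 MHz.
k=2: 110.1 MHz, 119.9 MHz.
k=3: 167.6 MHz, 177.4 MHz.
Within [65.5 MHz, 166.2 MHz]: 110.1 MHz, 119.9 MHz.

110.1 MHz, 119.9 MHz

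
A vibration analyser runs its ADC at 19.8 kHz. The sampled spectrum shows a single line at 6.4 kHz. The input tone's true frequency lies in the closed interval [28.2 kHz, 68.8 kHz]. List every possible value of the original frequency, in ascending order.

Frequencies that alias to 6.4 kHz are k·fs ± 6.4 kHz for integer k ≥ 0.
k=0: 6.4 kHz.
k=1: 13.4 kHz, 26.2 kHz.
k=2: 33.2 kHz, 46 kHz.
k=3: 53 kHz, 65.8 kHz.
k=4: 72.8 kHz, 85.6 kHz.
Within [28.2 kHz, 68.8 kHz]: 33.2 kHz, 46 kHz, 53 kHz, 65.8 kHz.

33.2 kHz, 46 kHz, 53 kHz, 65.8 kHz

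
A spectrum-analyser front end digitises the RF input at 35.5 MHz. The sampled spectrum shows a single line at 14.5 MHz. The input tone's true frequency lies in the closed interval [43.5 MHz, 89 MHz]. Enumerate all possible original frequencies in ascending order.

Frequencies that alias to 14.5 MHz are k·fs ± 14.5 MHz for integer k ≥ 0.
k=0: 14.5 MHz.
k=1: 21 MHz, 50 MHz.
k=2: 56.5 MHz, 85.5 MHz.
k=3: 92 MHz, 121 MHz.
Within [43.5 MHz, 89 MHz]: 50 MHz, 56.5 MHz, 85.5 MHz.

50 MHz, 56.5 MHz, 85.5 MHz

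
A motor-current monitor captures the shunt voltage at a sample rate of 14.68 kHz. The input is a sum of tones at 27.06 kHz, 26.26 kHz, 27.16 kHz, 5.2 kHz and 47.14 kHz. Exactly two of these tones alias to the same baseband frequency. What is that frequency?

fs/2 = 7.34 kHz.
27.06 kHz mod fs = 12.38 kHz.
12.38 kHz > fs/2 = 7.34 kHz, folds to fs − 12.38 kHz = 2.3 kHz.
26.26 kHz mod fs = 11.58 kHz.
11.58 kHz > fs/2 = 7.34 kHz, folds to fs − 11.58 kHz = 3.1 kHz.
27.16 kHz mod fs = 12.48 kHz.
12.48 kHz > fs/2 = 7.34 kHz, folds to fs − 12.48 kHz = 2.2 kHz.
5.2 kHz ≤ fs/2 = 7.34 kHz, passes unchanged.
47.14 kHz mod fs = 3.1 kHz.
3.1 kHz ≤ fs/2 = 7.34 kHz, appears at 3.1 kHz.
26.26 kHz and 47.14 kHz both map to 3.1 kHz.

3.1 kHz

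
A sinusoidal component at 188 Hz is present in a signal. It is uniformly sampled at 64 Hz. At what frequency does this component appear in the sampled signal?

4 Hz

188 Hz mod fs = 60 Hz.
60 Hz > fs/2 = 32 Hz, folds to fs − 60 Hz = 4 Hz.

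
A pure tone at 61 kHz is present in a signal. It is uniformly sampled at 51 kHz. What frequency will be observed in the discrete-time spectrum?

10 kHz

61 kHz mod fs = 10 kHz.
10 kHz ≤ fs/2 = 25.5 kHz, appears at 10 kHz.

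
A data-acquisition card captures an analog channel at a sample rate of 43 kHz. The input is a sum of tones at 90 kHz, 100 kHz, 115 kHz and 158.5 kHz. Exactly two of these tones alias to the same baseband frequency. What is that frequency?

14 kHz

fs/2 = 21.5 kHz.
90 kHz mod fs = 4 kHz.
4 kHz ≤ fs/2 = 21.5 kHz, appears at 4 kHz.
100 kHz mod fs = 14 kHz.
14 kHz ≤ fs/2 = 21.5 kHz, appears at 14 kHz.
115 kHz mod fs = 29 kHz.
29 kHz > fs/2 = 21.5 kHz, folds to fs − 29 kHz = 14 kHz.
158.5 kHz mod fs = 29.5 kHz.
29.5 kHz > fs/2 = 21.5 kHz, folds to fs − 29.5 kHz = 13.5 kHz.
100 kHz and 115 kHz both map to 14 kHz.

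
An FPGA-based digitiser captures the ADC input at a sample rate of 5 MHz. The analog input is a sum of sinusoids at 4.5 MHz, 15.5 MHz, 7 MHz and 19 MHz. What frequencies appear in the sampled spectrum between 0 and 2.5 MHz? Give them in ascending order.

0.5 MHz, 1 MHz, 2 MHz

fs/2 = 2.5 MHz.
4.5 MHz > fs/2 = 2.5 MHz, folds to fs − 4.5 MHz = 0.5 MHz.
15.5 MHz mod fs = 0.5 MHz.
0.5 MHz ≤ fs/2 = 2.5 MHz, appears at 0.5 MHz.
7 MHz mod fs = 2 MHz.
2 MHz ≤ fs/2 = 2.5 MHz, appears at 2 MHz.
19 MHz mod fs = 4 MHz.
4 MHz > fs/2 = 2.5 MHz, folds to fs − 4 MHz = 1 MHz.
Distinct values: {0.5 MHz, 1 MHz, 2 MHz}.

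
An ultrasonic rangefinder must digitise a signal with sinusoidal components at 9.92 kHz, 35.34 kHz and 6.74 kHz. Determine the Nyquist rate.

70.68 kHz

Highest-frequency component: 35.34 kHz.
Nyquist rate = 2 × 35.34 kHz = 70.68 kHz.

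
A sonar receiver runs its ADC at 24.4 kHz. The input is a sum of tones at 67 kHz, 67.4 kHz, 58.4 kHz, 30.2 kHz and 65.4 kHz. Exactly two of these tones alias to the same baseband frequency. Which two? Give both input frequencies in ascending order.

fs/2 = 12.2 kHz.
67 kHz mod fs = 18.2 kHz.
18.2 kHz > fs/2 = 12.2 kHz, folds to fs − 18.2 kHz = 6.2 kHz.
67.4 kHz mod fs = 18.6 kHz.
18.6 kHz > fs/2 = 12.2 kHz, folds to fs − 18.6 kHz = 5.8 kHz.
58.4 kHz mod fs = 9.6 kHz.
9.6 kHz ≤ fs/2 = 12.2 kHz, appears at 9.6 kHz.
30.2 kHz mod fs = 5.8 kHz.
5.8 kHz ≤ fs/2 = 12.2 kHz, appears at 5.8 kHz.
65.4 kHz mod fs = 16.6 kHz.
16.6 kHz > fs/2 = 12.2 kHz, folds to fs − 16.6 kHz = 7.8 kHz.
30.2 kHz and 67.4 kHz both map to 5.8 kHz.

30.2 kHz, 67.4 kHz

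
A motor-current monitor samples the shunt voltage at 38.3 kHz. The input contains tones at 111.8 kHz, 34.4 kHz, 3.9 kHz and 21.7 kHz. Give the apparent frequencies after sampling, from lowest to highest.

fs/2 = 19.15 kHz.
111.8 kHz mod fs = 35.2 kHz.
35.2 kHz > fs/2 = 19.15 kHz, folds to fs − 35.2 kHz = 3.1 kHz.
34.4 kHz > fs/2 = 19.15 kHz, folds to fs − 34.4 kHz = 3.9 kHz.
3.9 kHz ≤ fs/2 = 19.15 kHz, passes unchanged.
21.7 kHz > fs/2 = 19.15 kHz, folds to fs − 21.7 kHz = 16.6 kHz.
Distinct values: {3.1 kHz, 3.9 kHz, 16.6 kHz}.

3.1 kHz, 3.9 kHz, 16.6 kHz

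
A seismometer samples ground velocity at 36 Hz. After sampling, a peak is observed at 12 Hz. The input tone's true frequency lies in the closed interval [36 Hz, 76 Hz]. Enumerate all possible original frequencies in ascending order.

48 Hz, 60 Hz

Frequencies that alias to 12 Hz are k·fs ± 12 Hz for integer k ≥ 0.
k=0: 12 Hz.
k=1: 24 Hz, 48 Hz.
k=2: 60 Hz, 84 Hz.
k=3: 96 Hz, 120 Hz.
Within [36 Hz, 76 Hz]: 48 Hz, 60 Hz.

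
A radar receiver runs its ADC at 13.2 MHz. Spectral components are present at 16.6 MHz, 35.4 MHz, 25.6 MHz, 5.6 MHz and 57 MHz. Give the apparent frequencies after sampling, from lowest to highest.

fs/2 = 6.6 MHz.
16.6 MHz mod fs = 3.4 MHz.
3.4 MHz ≤ fs/2 = 6.6 MHz, appears at 3.4 MHz.
35.4 MHz mod fs = 9 MHz.
9 MHz > fs/2 = 6.6 MHz, folds to fs − 9 MHz = 4.2 MHz.
25.6 MHz mod fs = 12.4 MHz.
12.4 MHz > fs/2 = 6.6 MHz, folds to fs − 12.4 MHz = 0.8 MHz.
5.6 MHz ≤ fs/2 = 6.6 MHz, passes unchanged.
57 MHz mod fs = 4.2 MHz.
4.2 MHz ≤ fs/2 = 6.6 MHz, appears at 4.2 MHz.
Distinct values: {0.8 MHz, 3.4 MHz, 4.2 MHz, 5.6 MHz}.

0.8 MHz, 3.4 MHz, 4.2 MHz, 5.6 MHz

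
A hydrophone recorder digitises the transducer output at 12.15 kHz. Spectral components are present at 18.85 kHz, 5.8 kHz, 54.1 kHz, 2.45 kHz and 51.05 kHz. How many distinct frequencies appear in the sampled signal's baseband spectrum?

fs/2 = 6.075 kHz.
18.85 kHz mod fs = 6.7 kHz.
6.7 kHz > fs/2 = 6.075 kHz, folds to fs − 6.7 kHz = 5.45 kHz.
5.8 kHz ≤ fs/2 = 6.075 kHz, passes unchanged.
54.1 kHz mod fs = 5.5 kHz.
5.5 kHz ≤ fs/2 = 6.075 kHz, appears at 5.5 kHz.
2.45 kHz ≤ fs/2 = 6.075 kHz, passes unchanged.
51.05 kHz mod fs = 2.45 kHz.
2.45 kHz ≤ fs/2 = 6.075 kHz, appears at 2.45 kHz.
Distinct values: {2.45 kHz, 5.45 kHz, 5.5 kHz, 5.8 kHz} → 4.

4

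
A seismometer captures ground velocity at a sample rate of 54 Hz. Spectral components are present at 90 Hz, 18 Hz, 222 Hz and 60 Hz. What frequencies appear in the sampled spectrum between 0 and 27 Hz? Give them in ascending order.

fs/2 = 27 Hz.
90 Hz mod fs = 36 Hz.
36 Hz > fs/2 = 27 Hz, folds to fs − 36 Hz = 18 Hz.
18 Hz ≤ fs/2 = 27 Hz, passes unchanged.
222 Hz mod fs = 6 Hz.
6 Hz ≤ fs/2 = 27 Hz, appears at 6 Hz.
60 Hz mod fs = 6 Hz.
6 Hz ≤ fs/2 = 27 Hz, appears at 6 Hz.
Distinct values: {6 Hz, 18 Hz}.

6 Hz, 18 Hz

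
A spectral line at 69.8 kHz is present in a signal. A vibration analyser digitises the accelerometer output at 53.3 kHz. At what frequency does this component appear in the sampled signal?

69.8 kHz mod fs = 16.5 kHz.
16.5 kHz ≤ fs/2 = 26.65 kHz, appears at 16.5 kHz.

16.5 kHz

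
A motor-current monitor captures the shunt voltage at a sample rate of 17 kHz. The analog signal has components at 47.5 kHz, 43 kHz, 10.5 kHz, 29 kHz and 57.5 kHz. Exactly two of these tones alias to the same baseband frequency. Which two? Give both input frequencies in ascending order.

fs/2 = 8.5 kHz.
47.5 kHz mod fs = 13.5 kHz.
13.5 kHz > fs/2 = 8.5 kHz, folds to fs − 13.5 kHz = 3.5 kHz.
43 kHz mod fs = 9 kHz.
9 kHz > fs/2 = 8.5 kHz, folds to fs − 9 kHz = 8 kHz.
10.5 kHz > fs/2 = 8.5 kHz, folds to fs − 10.5 kHz = 6.5 kHz.
29 kHz mod fs = 12 kHz.
12 kHz > fs/2 = 8.5 kHz, folds to fs − 12 kHz = 5 kHz.
57.5 kHz mod fs = 6.5 kHz.
6.5 kHz ≤ fs/2 = 8.5 kHz, appears at 6.5 kHz.
10.5 kHz and 57.5 kHz both map to 6.5 kHz.

10.5 kHz, 57.5 kHz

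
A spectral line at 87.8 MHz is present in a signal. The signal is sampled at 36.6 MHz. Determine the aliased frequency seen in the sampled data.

14.6 MHz

87.8 MHz mod fs = 14.6 MHz.
14.6 MHz ≤ fs/2 = 18.3 MHz, appears at 14.6 MHz.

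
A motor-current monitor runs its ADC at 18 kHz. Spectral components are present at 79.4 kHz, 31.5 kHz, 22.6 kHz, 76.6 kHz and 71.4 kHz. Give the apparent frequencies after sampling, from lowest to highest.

fs/2 = 9 kHz.
79.4 kHz mod fs = 7.4 kHz.
7.4 kHz ≤ fs/2 = 9 kHz, appears at 7.4 kHz.
31.5 kHz mod fs = 13.5 kHz.
13.5 kHz > fs/2 = 9 kHz, folds to fs − 13.5 kHz = 4.5 kHz.
22.6 kHz mod fs = 4.6 kHz.
4.6 kHz ≤ fs/2 = 9 kHz, appears at 4.6 kHz.
76.6 kHz mod fs = 4.6 kHz.
4.6 kHz ≤ fs/2 = 9 kHz, appears at 4.6 kHz.
71.4 kHz mod fs = 17.4 kHz.
17.4 kHz > fs/2 = 9 kHz, folds to fs − 17.4 kHz = 0.6 kHz.
Distinct values: {0.6 kHz, 4.5 kHz, 4.6 kHz, 7.4 kHz}.

0.6 kHz, 4.5 kHz, 4.6 kHz, 7.4 kHz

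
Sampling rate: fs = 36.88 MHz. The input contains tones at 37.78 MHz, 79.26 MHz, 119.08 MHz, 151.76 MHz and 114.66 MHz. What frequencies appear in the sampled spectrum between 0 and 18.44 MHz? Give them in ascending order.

0.9 MHz, 4.02 MHz, 4.24 MHz, 5.5 MHz, 8.44 MHz

fs/2 = 18.44 MHz.
37.78 MHz mod fs = 0.9 MHz.
0.9 MHz ≤ fs/2 = 18.44 MHz, appears at 0.9 MHz.
79.26 MHz mod fs = 5.5 MHz.
5.5 MHz ≤ fs/2 = 18.44 MHz, appears at 5.5 MHz.
119.08 MHz mod fs = 8.44 MHz.
8.44 MHz ≤ fs/2 = 18.44 MHz, appears at 8.44 MHz.
151.76 MHz mod fs = 4.24 MHz.
4.24 MHz ≤ fs/2 = 18.44 MHz, appears at 4.24 MHz.
114.66 MHz mod fs = 4.02 MHz.
4.02 MHz ≤ fs/2 = 18.44 MHz, appears at 4.02 MHz.
Distinct values: {0.9 MHz, 4.02 MHz, 4.24 MHz, 5.5 MHz, 8.44 MHz}.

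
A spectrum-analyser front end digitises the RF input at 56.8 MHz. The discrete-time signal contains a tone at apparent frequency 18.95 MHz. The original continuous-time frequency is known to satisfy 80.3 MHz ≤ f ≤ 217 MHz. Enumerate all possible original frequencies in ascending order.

Frequencies that alias to 18.95 MHz are k·fs ± 18.95 MHz for integer k ≥ 0.
k=0: 18.95 MHz.
k=1: 37.85 MHz, 75.75 MHz.
k=2: 94.65 MHz, 132.55 MHz.
k=3: 151.45 MHz, 189.35 MHz.
k=4: 208.25 MHz, 246.15 MHz.
k=5: 265.05 MHz, 302.95 MHz.
Within [80.3 MHz, 217 MHz]: 94.65 MHz, 132.55 MHz, 151.45 MHz, 189.35 MHz, 208.25 MHz.

94.65 MHz, 132.55 MHz, 151.45 MHz, 189.35 MHz, 208.25 MHz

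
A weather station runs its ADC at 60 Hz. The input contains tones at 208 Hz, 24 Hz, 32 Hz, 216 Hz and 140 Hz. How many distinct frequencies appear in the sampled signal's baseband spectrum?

fs/2 = 30 Hz.
208 Hz mod fs = 28 Hz.
28 Hz ≤ fs/2 = 30 Hz, appears at 28 Hz.
24 Hz ≤ fs/2 = 30 Hz, passes unchanged.
32 Hz > fs/2 = 30 Hz, folds to fs − 32 Hz = 28 Hz.
216 Hz mod fs = 36 Hz.
36 Hz > fs/2 = 30 Hz, folds to fs − 36 Hz = 24 Hz.
140 Hz mod fs = 20 Hz.
20 Hz ≤ fs/2 = 30 Hz, appears at 20 Hz.
Distinct values: {20 Hz, 24 Hz, 28 Hz} → 3.

3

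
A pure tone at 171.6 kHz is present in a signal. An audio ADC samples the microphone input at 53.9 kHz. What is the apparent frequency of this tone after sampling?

9.9 kHz

171.6 kHz mod fs = 9.9 kHz.
9.9 kHz ≤ fs/2 = 26.95 kHz, appears at 9.9 kHz.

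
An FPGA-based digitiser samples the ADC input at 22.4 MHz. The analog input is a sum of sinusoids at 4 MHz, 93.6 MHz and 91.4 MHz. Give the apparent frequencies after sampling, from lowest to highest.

fs/2 = 11.2 MHz.
4 MHz ≤ fs/2 = 11.2 MHz, passes unchanged.
93.6 MHz mod fs = 4 MHz.
4 MHz ≤ fs/2 = 11.2 MHz, appears at 4 MHz.
91.4 MHz mod fs = 1.8 MHz.
1.8 MHz ≤ fs/2 = 11.2 MHz, appears at 1.8 MHz.
Distinct values: {1.8 MHz, 4 MHz}.

1.8 MHz, 4 MHz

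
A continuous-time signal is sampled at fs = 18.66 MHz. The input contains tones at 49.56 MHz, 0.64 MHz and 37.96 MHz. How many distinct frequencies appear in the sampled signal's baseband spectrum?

fs/2 = 9.33 MHz.
49.56 MHz mod fs = 12.24 MHz.
12.24 MHz > fs/2 = 9.33 MHz, folds to fs − 12.24 MHz = 6.42 MHz.
0.64 MHz ≤ fs/2 = 9.33 MHz, passes unchanged.
37.96 MHz mod fs = 0.64 MHz.
0.64 MHz ≤ fs/2 = 9.33 MHz, appears at 0.64 MHz.
Distinct values: {0.64 MHz, 6.42 MHz} → 2.

2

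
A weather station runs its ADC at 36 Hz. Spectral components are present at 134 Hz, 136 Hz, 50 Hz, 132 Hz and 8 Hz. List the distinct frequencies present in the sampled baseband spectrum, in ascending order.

fs/2 = 18 Hz.
134 Hz mod fs = 26 Hz.
26 Hz > fs/2 = 18 Hz, folds to fs − 26 Hz = 10 Hz.
136 Hz mod fs = 28 Hz.
28 Hz > fs/2 = 18 Hz, folds to fs − 28 Hz = 8 Hz.
50 Hz mod fs = 14 Hz.
14 Hz ≤ fs/2 = 18 Hz, appears at 14 Hz.
132 Hz mod fs = 24 Hz.
24 Hz > fs/2 = 18 Hz, folds to fs − 24 Hz = 12 Hz.
8 Hz ≤ fs/2 = 18 Hz, passes unchanged.
Distinct values: {8 Hz, 10 Hz, 12 Hz, 14 Hz}.

8 Hz, 10 Hz, 12 Hz, 14 Hz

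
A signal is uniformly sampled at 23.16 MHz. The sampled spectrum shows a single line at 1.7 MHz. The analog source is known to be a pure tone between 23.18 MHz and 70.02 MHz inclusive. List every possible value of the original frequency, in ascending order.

Frequencies that alias to 1.7 MHz are k·fs ± 1.7 MHz for integer k ≥ 0.
k=0: 1.7 MHz.
k=1: 21.46 MHz, 24.86 MHz.
k=2: 44.62 MHz, 48.02 MHz.
k=3: 67.78 MHz, 71.18 MHz.
k=4: 90.94 MHz, 94.34 MHz.
Within [23.18 MHz, 70.02 MHz]: 24.86 MHz, 44.62 MHz, 48.02 MHz, 67.78 MHz.

24.86 MHz, 44.62 MHz, 48.02 MHz, 67.78 MHz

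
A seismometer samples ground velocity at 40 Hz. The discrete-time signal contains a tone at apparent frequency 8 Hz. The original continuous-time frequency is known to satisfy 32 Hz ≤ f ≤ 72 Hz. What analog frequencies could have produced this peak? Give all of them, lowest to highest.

32 Hz, 48 Hz, 72 Hz

Frequencies that alias to 8 Hz are k·fs ± 8 Hz for integer k ≥ 0.
k=0: 8 Hz.
k=1: 32 Hz, 48 Hz.
k=2: 72 Hz, 88 Hz.
k=3: 112 Hz, 128 Hz.
Within [32 Hz, 72 Hz]: 32 Hz, 48 Hz, 72 Hz.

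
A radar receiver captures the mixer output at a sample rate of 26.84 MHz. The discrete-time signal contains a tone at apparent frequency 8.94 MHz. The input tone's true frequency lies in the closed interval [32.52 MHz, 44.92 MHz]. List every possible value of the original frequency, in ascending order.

35.78 MHz, 44.74 MHz

Frequencies that alias to 8.94 MHz are k·fs ± 8.94 MHz for integer k ≥ 0.
k=0: 8.94 MHz.
k=1: 17.9 MHz, 35.78 MHz.
k=2: 44.74 MHz, 62.62 MHz.
k=3: 71.58 MHz, 89.46 MHz.
Within [32.52 MHz, 44.92 MHz]: 35.78 MHz, 44.74 MHz.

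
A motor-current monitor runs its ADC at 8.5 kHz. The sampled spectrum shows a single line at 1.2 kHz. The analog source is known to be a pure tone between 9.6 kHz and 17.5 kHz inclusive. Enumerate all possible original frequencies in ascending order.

Frequencies that alias to 1.2 kHz are k·fs ± 1.2 kHz for integer k ≥ 0.
k=0: 1.2 kHz.
k=1: 7.3 kHz, 9.7 kHz.
k=2: 15.8 kHz, 18.2 kHz.
k=3: 24.3 kHz, 26.7 kHz.
Within [9.6 kHz, 17.5 kHz]: 9.7 kHz, 15.8 kHz.

9.7 kHz, 15.8 kHz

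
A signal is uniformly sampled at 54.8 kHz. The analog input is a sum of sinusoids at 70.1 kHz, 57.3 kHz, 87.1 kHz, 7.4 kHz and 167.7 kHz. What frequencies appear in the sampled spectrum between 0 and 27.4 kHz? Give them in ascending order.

fs/2 = 27.4 kHz.
70.1 kHz mod fs = 15.3 kHz.
15.3 kHz ≤ fs/2 = 27.4 kHz, appears at 15.3 kHz.
57.3 kHz mod fs = 2.5 kHz.
2.5 kHz ≤ fs/2 = 27.4 kHz, appears at 2.5 kHz.
87.1 kHz mod fs = 32.3 kHz.
32.3 kHz > fs/2 = 27.4 kHz, folds to fs − 32.3 kHz = 22.5 kHz.
7.4 kHz ≤ fs/2 = 27.4 kHz, passes unchanged.
167.7 kHz mod fs = 3.3 kHz.
3.3 kHz ≤ fs/2 = 27.4 kHz, appears at 3.3 kHz.
Distinct values: {2.5 kHz, 3.3 kHz, 7.4 kHz, 15.3 kHz, 22.5 kHz}.

2.5 kHz, 3.3 kHz, 7.4 kHz, 15.3 kHz, 22.5 kHz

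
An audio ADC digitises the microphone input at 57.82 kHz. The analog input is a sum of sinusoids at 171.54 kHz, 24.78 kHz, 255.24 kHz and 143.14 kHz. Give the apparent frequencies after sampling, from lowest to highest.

1.92 kHz, 23.96 kHz, 24.78 kHz, 27.5 kHz

fs/2 = 28.91 kHz.
171.54 kHz mod fs = 55.9 kHz.
55.9 kHz > fs/2 = 28.91 kHz, folds to fs − 55.9 kHz = 1.92 kHz.
24.78 kHz ≤ fs/2 = 28.91 kHz, passes unchanged.
255.24 kHz mod fs = 23.96 kHz.
23.96 kHz ≤ fs/2 = 28.91 kHz, appears at 23.96 kHz.
143.14 kHz mod fs = 27.5 kHz.
27.5 kHz ≤ fs/2 = 28.91 kHz, appears at 27.5 kHz.
Distinct values: {1.92 kHz, 23.96 kHz, 24.78 kHz, 27.5 kHz}.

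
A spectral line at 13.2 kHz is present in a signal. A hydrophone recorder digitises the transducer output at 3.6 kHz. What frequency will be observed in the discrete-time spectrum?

13.2 kHz mod fs = 2.4 kHz.
2.4 kHz > fs/2 = 1.8 kHz, folds to fs − 2.4 kHz = 1.2 kHz.

1.2 kHz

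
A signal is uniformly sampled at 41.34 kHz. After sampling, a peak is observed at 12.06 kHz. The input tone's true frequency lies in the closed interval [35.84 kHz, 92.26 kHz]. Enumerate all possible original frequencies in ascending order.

Frequencies that alias to 12.06 kHz are k·fs ± 12.06 kHz for integer k ≥ 0.
k=0: 12.06 kHz.
k=1: 29.28 kHz, 53.4 kHz.
k=2: 70.62 kHz, 94.74 kHz.
k=3: 111.96 kHz, 136.08 kHz.
Within [35.84 kHz, 92.26 kHz]: 53.4 kHz, 70.62 kHz.

53.4 kHz, 70.62 kHz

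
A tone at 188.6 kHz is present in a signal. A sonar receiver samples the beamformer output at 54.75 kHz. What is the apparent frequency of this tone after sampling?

188.6 kHz mod fs = 24.35 kHz.
24.35 kHz ≤ fs/2 = 27.375 kHz, appears at 24.35 kHz.

24.35 kHz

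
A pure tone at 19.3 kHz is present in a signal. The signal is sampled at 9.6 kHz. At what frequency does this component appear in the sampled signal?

19.3 kHz mod fs = 0.1 kHz.
0.1 kHz ≤ fs/2 = 4.8 kHz, appears at 0.1 kHz.

0.1 kHz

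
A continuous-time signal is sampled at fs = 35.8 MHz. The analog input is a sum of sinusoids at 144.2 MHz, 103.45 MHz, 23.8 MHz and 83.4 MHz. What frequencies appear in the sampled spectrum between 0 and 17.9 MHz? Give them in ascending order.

fs/2 = 17.9 MHz.
144.2 MHz mod fs = 1 MHz.
1 MHz ≤ fs/2 = 17.9 MHz, appears at 1 MHz.
103.45 MHz mod fs = 31.85 MHz.
31.85 MHz > fs/2 = 17.9 MHz, folds to fs − 31.85 MHz = 3.95 MHz.
23.8 MHz > fs/2 = 17.9 MHz, folds to fs − 23.8 MHz = 12 MHz.
83.4 MHz mod fs = 11.8 MHz.
11.8 MHz ≤ fs/2 = 17.9 MHz, appears at 11.8 MHz.
Distinct values: {1 MHz, 3.95 MHz, 11.8 MHz, 12 MHz}.

1 MHz, 3.95 MHz, 11.8 MHz, 12 MHz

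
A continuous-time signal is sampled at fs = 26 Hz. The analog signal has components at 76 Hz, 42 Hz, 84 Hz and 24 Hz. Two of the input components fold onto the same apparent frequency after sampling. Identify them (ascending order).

24 Hz, 76 Hz

fs/2 = 13 Hz.
76 Hz mod fs = 24 Hz.
24 Hz > fs/2 = 13 Hz, folds to fs − 24 Hz = 2 Hz.
42 Hz mod fs = 16 Hz.
16 Hz > fs/2 = 13 Hz, folds to fs − 16 Hz = 10 Hz.
84 Hz mod fs = 6 Hz.
6 Hz ≤ fs/2 = 13 Hz, appears at 6 Hz.
24 Hz > fs/2 = 13 Hz, folds to fs − 24 Hz = 2 Hz.
24 Hz and 76 Hz both map to 2 Hz.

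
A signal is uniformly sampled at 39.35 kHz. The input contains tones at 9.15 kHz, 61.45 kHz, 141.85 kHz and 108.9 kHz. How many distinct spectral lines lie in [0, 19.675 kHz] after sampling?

fs/2 = 19.675 kHz.
9.15 kHz ≤ fs/2 = 19.675 kHz, passes unchanged.
61.45 kHz mod fs = 22.1 kHz.
22.1 kHz > fs/2 = 19.675 kHz, folds to fs − 22.1 kHz = 17.25 kHz.
141.85 kHz mod fs = 23.8 kHz.
23.8 kHz > fs/2 = 19.675 kHz, folds to fs − 23.8 kHz = 15.55 kHz.
108.9 kHz mod fs = 30.2 kHz.
30.2 kHz > fs/2 = 19.675 kHz, folds to fs − 30.2 kHz = 9.15 kHz.
Distinct values: {9.15 kHz, 15.55 kHz, 17.25 kHz} → 3.

3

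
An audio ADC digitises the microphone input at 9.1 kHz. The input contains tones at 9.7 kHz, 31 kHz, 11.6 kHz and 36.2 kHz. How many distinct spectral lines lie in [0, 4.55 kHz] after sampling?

4

fs/2 = 4.55 kHz.
9.7 kHz mod fs = 0.6 kHz.
0.6 kHz ≤ fs/2 = 4.55 kHz, appears at 0.6 kHz.
31 kHz mod fs = 3.7 kHz.
3.7 kHz ≤ fs/2 = 4.55 kHz, appears at 3.7 kHz.
11.6 kHz mod fs = 2.5 kHz.
2.5 kHz ≤ fs/2 = 4.55 kHz, appears at 2.5 kHz.
36.2 kHz mod fs = 8.9 kHz.
8.9 kHz > fs/2 = 4.55 kHz, folds to fs − 8.9 kHz = 0.2 kHz.
Distinct values: {0.2 kHz, 0.6 kHz, 2.5 kHz, 3.7 kHz} → 4.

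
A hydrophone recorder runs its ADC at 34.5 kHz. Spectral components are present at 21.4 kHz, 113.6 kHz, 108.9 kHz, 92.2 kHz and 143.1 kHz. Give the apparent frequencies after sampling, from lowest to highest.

5.1 kHz, 5.4 kHz, 10.1 kHz, 11.3 kHz, 13.1 kHz

fs/2 = 17.25 kHz.
21.4 kHz > fs/2 = 17.25 kHz, folds to fs − 21.4 kHz = 13.1 kHz.
113.6 kHz mod fs = 10.1 kHz.
10.1 kHz ≤ fs/2 = 17.25 kHz, appears at 10.1 kHz.
108.9 kHz mod fs = 5.4 kHz.
5.4 kHz ≤ fs/2 = 17.25 kHz, appears at 5.4 kHz.
92.2 kHz mod fs = 23.2 kHz.
23.2 kHz > fs/2 = 17.25 kHz, folds to fs − 23.2 kHz = 11.3 kHz.
143.1 kHz mod fs = 5.1 kHz.
5.1 kHz ≤ fs/2 = 17.25 kHz, appears at 5.1 kHz.
Distinct values: {5.1 kHz, 5.4 kHz, 10.1 kHz, 11.3 kHz, 13.1 kHz}.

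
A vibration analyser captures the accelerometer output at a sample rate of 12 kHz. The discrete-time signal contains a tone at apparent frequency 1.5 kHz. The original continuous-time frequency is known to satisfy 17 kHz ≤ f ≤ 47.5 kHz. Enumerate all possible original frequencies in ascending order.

22.5 kHz, 25.5 kHz, 34.5 kHz, 37.5 kHz, 46.5 kHz

Frequencies that alias to 1.5 kHz are k·fs ± 1.5 kHz for integer k ≥ 0.
k=0: 1.5 kHz.
k=1: 10.5 kHz, 13.5 kHz.
k=2: 22.5 kHz, 25.5 kHz.
k=3: 34.5 kHz, 37.5 kHz.
k=4: 46.5 kHz, 49.5 kHz.
k=5: 58.5 kHz, 61.5 kHz.
Within [17 kHz, 47.5 kHz]: 22.5 kHz, 25.5 kHz, 34.5 kHz, 37.5 kHz, 46.5 kHz.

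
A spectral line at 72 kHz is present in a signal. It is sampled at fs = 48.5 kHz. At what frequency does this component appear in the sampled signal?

23.5 kHz

72 kHz mod fs = 23.5 kHz.
23.5 kHz ≤ fs/2 = 24.25 kHz, appears at 23.5 kHz.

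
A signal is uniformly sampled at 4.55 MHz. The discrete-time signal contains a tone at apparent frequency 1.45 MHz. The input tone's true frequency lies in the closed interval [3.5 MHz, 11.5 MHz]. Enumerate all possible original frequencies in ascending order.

Frequencies that alias to 1.45 MHz are k·fs ± 1.45 MHz for integer k ≥ 0.
k=0: 1.45 MHz.
k=1: 3.1 MHz, 6 MHz.
k=2: 7.65 MHz, 10.55 MHz.
k=3: 12.2 MHz, 15.1 MHz.
Within [3.5 MHz, 11.5 MHz]: 6 MHz, 7.65 MHz, 10.55 MHz.

6 MHz, 7.65 MHz, 10.55 MHz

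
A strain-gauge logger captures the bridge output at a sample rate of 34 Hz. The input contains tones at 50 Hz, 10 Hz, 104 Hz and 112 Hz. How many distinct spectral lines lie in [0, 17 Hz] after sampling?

fs/2 = 17 Hz.
50 Hz mod fs = 16 Hz.
16 Hz ≤ fs/2 = 17 Hz, appears at 16 Hz.
10 Hz ≤ fs/2 = 17 Hz, passes unchanged.
104 Hz mod fs = 2 Hz.
2 Hz ≤ fs/2 = 17 Hz, appears at 2 Hz.
112 Hz mod fs = 10 Hz.
10 Hz ≤ fs/2 = 17 Hz, appears at 10 Hz.
Distinct values: {2 Hz, 10 Hz, 16 Hz} → 3.

3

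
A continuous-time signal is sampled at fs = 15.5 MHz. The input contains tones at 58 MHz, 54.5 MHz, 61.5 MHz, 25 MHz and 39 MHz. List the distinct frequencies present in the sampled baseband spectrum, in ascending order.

fs/2 = 7.75 MHz.
58 MHz mod fs = 11.5 MHz.
11.5 MHz > fs/2 = 7.75 MHz, folds to fs − 11.5 MHz = 4 MHz.
54.5 MHz mod fs = 8 MHz.
8 MHz > fs/2 = 7.75 MHz, folds to fs − 8 MHz = 7.5 MHz.
61.5 MHz mod fs = 15 MHz.
15 MHz > fs/2 = 7.75 MHz, folds to fs − 15 MHz = 0.5 MHz.
25 MHz mod fs = 9.5 MHz.
9.5 MHz > fs/2 = 7.75 MHz, folds to fs − 9.5 MHz = 6 MHz.
39 MHz mod fs = 8 MHz.
8 MHz > fs/2 = 7.75 MHz, folds to fs − 8 MHz = 7.5 MHz.
Distinct values: {0.5 MHz, 4 MHz, 6 MHz, 7.5 MHz}.

0.5 MHz, 4 MHz, 6 MHz, 7.5 MHz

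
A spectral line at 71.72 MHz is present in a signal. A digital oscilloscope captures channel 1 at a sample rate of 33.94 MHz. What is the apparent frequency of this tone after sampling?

3.84 MHz

71.72 MHz mod fs = 3.84 MHz.
3.84 MHz ≤ fs/2 = 16.97 MHz, appears at 3.84 MHz.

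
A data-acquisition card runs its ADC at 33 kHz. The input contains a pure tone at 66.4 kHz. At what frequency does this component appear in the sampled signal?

0.4 kHz

66.4 kHz mod fs = 0.4 kHz.
0.4 kHz ≤ fs/2 = 16.5 kHz, appears at 0.4 kHz.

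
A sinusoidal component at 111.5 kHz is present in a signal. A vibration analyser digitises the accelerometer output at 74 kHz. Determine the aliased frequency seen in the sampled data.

36.5 kHz

111.5 kHz mod fs = 37.5 kHz.
37.5 kHz > fs/2 = 37 kHz, folds to fs − 37.5 kHz = 36.5 kHz.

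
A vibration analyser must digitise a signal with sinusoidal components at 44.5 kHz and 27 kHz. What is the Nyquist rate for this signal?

89 kHz

Highest-frequency component: 44.5 kHz.
Nyquist rate = 2 × 44.5 kHz = 89 kHz.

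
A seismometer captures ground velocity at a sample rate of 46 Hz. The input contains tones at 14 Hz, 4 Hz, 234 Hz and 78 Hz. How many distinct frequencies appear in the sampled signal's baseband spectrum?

2

fs/2 = 23 Hz.
14 Hz ≤ fs/2 = 23 Hz, passes unchanged.
4 Hz ≤ fs/2 = 23 Hz, passes unchanged.
234 Hz mod fs = 4 Hz.
4 Hz ≤ fs/2 = 23 Hz, appears at 4 Hz.
78 Hz mod fs = 32 Hz.
32 Hz > fs/2 = 23 Hz, folds to fs − 32 Hz = 14 Hz.
Distinct values: {4 Hz, 14 Hz} → 2.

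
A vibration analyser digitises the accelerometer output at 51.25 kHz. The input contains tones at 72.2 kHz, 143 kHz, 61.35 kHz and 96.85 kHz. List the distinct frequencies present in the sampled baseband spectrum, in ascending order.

5.65 kHz, 10.1 kHz, 10.75 kHz, 20.95 kHz

fs/2 = 25.625 kHz.
72.2 kHz mod fs = 20.95 kHz.
20.95 kHz ≤ fs/2 = 25.625 kHz, appears at 20.95 kHz.
143 kHz mod fs = 40.5 kHz.
40.5 kHz > fs/2 = 25.625 kHz, folds to fs − 40.5 kHz = 10.75 kHz.
61.35 kHz mod fs = 10.1 kHz.
10.1 kHz ≤ fs/2 = 25.625 kHz, appears at 10.1 kHz.
96.85 kHz mod fs = 45.6 kHz.
45.6 kHz > fs/2 = 25.625 kHz, folds to fs − 45.6 kHz = 5.65 kHz.
Distinct values: {5.65 kHz, 10.1 kHz, 10.75 kHz, 20.95 kHz}.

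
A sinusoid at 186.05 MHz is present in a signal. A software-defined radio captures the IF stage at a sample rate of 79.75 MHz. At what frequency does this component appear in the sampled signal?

26.55 MHz

186.05 MHz mod fs = 26.55 MHz.
26.55 MHz ≤ fs/2 = 39.875 MHz, appears at 26.55 MHz.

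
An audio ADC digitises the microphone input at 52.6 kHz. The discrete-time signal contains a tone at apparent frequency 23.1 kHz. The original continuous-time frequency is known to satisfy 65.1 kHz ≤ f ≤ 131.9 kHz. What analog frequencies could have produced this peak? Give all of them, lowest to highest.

75.7 kHz, 82.1 kHz, 128.3 kHz

Frequencies that alias to 23.1 kHz are k·fs ± 23.1 kHz for integer k ≥ 0.
k=0: 23.1 kHz.
k=1: 29.5 kHz, 75.7 kHz.
k=2: 82.1 kHz, 128.3 kHz.
k=3: 134.7 kHz, 180.9 kHz.
Within [65.1 kHz, 131.9 kHz]: 75.7 kHz, 82.1 kHz, 128.3 kHz.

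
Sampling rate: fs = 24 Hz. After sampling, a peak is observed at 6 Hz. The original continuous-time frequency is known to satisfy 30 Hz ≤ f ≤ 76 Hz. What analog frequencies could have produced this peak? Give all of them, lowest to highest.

30 Hz, 42 Hz, 54 Hz, 66 Hz

Frequencies that alias to 6 Hz are k·fs ± 6 Hz for integer k ≥ 0.
k=0: 6 Hz.
k=1: 18 Hz, 30 Hz.
k=2: 42 Hz, 54 Hz.
k=3: 66 Hz, 78 Hz.
k=4: 90 Hz, 102 Hz.
Within [30 Hz, 76 Hz]: 30 Hz, 42 Hz, 54 Hz, 66 Hz.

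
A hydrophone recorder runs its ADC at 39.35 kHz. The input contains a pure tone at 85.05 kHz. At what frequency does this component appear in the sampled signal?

85.05 kHz mod fs = 6.35 kHz.
6.35 kHz ≤ fs/2 = 19.675 kHz, appears at 6.35 kHz.

6.35 kHz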